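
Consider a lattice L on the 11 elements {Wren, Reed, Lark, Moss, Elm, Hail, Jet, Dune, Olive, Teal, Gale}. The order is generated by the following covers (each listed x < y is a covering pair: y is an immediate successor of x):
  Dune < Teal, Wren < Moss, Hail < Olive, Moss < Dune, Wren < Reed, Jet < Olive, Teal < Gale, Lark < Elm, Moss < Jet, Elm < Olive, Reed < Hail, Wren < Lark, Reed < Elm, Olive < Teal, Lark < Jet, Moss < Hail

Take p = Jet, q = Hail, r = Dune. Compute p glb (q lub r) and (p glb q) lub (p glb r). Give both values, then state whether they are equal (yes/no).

q lub r = Teal, so p glb (q lub r) = Jet glb Teal = Jet.
p glb q = Moss and p glb r = Moss, so (p glb q) lub (p glb r) = Moss lub Moss = Moss.
Equal: no.

Jet; Moss; no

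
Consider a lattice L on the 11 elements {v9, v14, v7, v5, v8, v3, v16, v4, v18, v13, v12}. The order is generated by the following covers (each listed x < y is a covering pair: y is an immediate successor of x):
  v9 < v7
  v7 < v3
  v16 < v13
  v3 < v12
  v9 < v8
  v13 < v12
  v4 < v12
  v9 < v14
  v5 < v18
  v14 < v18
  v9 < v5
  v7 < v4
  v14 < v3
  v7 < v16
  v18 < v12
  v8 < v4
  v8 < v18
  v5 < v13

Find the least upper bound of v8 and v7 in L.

Common upper bounds of {v8, v7}: v12, v4.
The least among these is v4.

v4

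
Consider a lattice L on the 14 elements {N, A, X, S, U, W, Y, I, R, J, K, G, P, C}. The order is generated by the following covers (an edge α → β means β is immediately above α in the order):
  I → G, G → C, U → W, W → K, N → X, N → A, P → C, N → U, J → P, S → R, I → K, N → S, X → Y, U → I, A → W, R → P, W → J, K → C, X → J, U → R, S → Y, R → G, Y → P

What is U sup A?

W

Common upper bounds of {U, A}: C, J, K, P, W.
The least among these is W.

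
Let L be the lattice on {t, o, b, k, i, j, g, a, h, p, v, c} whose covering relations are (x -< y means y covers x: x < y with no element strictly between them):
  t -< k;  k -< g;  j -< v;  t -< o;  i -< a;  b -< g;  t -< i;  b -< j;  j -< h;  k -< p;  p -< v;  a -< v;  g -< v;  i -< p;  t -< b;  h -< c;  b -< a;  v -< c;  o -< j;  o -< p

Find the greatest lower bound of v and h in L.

Common lower bounds of {v, h}: b, j, o, t.
The greatest among these is j.

j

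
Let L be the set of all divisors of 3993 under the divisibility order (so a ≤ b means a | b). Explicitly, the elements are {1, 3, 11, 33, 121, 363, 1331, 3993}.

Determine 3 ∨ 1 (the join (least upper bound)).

In the divisibility order, the join is the least common multiple: lcm(3, 1) = 3.

3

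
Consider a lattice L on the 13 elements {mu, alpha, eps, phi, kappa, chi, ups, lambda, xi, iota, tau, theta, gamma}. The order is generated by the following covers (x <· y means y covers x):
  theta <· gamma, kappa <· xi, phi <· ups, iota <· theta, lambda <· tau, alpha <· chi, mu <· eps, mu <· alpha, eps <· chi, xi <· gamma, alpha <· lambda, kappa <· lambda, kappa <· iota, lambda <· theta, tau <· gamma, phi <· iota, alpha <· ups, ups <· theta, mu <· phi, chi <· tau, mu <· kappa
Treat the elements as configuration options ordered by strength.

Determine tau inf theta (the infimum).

Common lower bounds of {tau, theta}: alpha, kappa, lambda, mu.
The greatest among these is lambda.

lambda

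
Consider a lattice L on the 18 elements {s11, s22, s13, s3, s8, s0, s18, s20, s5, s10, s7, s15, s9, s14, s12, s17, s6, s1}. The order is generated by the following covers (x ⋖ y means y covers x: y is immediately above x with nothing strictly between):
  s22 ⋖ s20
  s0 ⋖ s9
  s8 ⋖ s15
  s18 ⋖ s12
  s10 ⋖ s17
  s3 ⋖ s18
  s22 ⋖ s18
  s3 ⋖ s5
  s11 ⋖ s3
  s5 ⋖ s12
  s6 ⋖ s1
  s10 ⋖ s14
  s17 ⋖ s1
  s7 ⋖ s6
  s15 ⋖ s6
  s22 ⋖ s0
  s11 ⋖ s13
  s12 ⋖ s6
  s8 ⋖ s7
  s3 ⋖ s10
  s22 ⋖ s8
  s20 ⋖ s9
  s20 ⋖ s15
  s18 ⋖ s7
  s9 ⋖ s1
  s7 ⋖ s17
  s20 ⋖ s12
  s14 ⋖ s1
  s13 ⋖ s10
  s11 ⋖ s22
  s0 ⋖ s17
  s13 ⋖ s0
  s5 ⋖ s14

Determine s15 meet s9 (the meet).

Common lower bounds of {s15, s9}: s11, s20, s22.
The greatest among these is s20.

s20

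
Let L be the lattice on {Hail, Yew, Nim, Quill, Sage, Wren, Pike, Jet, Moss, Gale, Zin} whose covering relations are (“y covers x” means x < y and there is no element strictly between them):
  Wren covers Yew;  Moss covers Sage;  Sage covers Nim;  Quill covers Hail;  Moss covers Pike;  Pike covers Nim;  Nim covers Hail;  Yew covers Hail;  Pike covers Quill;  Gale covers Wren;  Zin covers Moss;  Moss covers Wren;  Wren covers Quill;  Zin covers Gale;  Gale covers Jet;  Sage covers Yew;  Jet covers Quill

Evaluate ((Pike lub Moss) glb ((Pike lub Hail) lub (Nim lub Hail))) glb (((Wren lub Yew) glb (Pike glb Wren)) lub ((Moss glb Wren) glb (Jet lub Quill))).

Quill

Pike ∨ Moss = Moss
Pike ∨ Hail = Pike
Nim ∨ Hail = Nim
Pike ∨ Nim = Pike
Moss ∧ Pike = Pike
Wren ∨ Yew = Wren
Pike ∧ Wren = Quill
Wren ∧ Quill = Quill
Moss ∧ Wren = Wren
Jet ∨ Quill = Jet
Wren ∧ Jet = Quill
Quill ∨ Quill = Quill
Pike ∧ Quill = Quill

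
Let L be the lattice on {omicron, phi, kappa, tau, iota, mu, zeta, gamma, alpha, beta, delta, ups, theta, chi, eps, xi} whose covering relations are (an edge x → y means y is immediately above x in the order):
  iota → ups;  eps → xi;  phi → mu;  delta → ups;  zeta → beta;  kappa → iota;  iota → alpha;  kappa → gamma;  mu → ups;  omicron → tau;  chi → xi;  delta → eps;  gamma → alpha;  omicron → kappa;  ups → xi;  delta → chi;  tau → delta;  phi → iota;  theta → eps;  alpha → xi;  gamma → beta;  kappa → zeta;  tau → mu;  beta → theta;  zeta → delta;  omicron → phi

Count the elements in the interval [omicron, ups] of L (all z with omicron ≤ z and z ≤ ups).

The interval [omicron, ups] = {delta, iota, kappa, mu, omicron, phi, tau, ups, zeta}, which has 9 elements.

9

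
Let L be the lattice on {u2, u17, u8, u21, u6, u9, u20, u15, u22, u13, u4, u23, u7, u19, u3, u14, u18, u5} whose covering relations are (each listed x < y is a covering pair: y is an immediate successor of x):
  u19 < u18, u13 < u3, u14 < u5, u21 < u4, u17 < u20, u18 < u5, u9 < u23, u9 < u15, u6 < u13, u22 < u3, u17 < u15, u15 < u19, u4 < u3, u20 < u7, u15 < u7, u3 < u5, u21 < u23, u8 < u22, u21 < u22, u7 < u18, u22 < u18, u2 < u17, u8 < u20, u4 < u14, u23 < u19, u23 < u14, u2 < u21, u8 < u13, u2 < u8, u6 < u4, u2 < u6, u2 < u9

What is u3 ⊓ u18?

Common lower bounds of {u3, u18}: u2, u21, u22, u8.
The greatest among these is u22.

u22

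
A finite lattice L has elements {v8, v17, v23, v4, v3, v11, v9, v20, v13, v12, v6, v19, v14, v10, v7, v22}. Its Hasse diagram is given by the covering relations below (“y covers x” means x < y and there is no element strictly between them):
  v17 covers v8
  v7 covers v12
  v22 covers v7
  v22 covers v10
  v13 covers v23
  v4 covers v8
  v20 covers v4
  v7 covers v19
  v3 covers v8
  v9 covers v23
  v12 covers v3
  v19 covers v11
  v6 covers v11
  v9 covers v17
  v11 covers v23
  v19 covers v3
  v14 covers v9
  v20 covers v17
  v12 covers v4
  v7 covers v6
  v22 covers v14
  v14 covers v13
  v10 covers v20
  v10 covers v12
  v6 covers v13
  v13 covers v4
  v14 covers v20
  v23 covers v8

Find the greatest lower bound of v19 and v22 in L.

v19

Common lower bounds of {v19, v22}: v11, v19, v23, v3, v8.
The greatest among these is v19.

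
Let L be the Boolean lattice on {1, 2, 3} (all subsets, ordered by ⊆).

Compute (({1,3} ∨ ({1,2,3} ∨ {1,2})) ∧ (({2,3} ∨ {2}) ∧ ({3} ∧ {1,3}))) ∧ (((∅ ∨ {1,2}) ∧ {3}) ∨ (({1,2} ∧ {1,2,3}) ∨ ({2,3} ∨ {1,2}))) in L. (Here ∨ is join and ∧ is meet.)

{1,2,3} ∨ {1,2} = {1,2,3}
{1,3} ∨ {1,2,3} = {1,2,3}
{2,3} ∨ {2} = {2,3}
{3} ∧ {1,3} = {3}
{2,3} ∧ {3} = {3}
{1,2,3} ∧ {3} = {3}
∅ ∨ {1,2} = {1,2}
{1,2} ∧ {3} = ∅
{1,2} ∧ {1,2,3} = {1,2}
{2,3} ∨ {1,2} = {1,2,3}
{1,2} ∨ {1,2,3} = {1,2,3}
∅ ∨ {1,2,3} = {1,2,3}
{3} ∧ {1,2,3} = {3}

{3}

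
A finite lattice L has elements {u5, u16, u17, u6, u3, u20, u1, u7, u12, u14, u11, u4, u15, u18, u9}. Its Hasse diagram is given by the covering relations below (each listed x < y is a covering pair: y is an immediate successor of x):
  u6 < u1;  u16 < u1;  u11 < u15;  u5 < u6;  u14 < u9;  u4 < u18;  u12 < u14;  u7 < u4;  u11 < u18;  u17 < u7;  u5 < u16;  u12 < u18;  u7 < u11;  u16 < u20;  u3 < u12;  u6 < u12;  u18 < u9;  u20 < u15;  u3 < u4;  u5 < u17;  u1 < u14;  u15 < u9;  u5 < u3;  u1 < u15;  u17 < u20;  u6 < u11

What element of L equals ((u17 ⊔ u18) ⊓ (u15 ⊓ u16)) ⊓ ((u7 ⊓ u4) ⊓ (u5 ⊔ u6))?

u17 ∨ u18 = u18
u15 ∧ u16 = u16
u18 ∧ u16 = u5
u7 ∧ u4 = u7
u5 ∨ u6 = u6
u7 ∧ u6 = u5
u5 ∧ u5 = u5

u5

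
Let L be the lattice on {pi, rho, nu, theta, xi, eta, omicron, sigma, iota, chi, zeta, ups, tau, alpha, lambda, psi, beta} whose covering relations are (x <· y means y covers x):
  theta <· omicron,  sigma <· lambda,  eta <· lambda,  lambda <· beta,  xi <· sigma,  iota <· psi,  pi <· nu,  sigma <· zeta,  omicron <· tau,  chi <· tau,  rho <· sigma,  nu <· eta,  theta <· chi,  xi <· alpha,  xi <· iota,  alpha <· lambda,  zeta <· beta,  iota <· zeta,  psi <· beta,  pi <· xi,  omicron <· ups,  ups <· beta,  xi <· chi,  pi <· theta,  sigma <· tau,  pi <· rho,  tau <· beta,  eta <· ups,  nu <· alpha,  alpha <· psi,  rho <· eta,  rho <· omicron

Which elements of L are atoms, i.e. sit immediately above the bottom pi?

nu, rho, theta, xi

The atoms are exactly the elements that cover pi: nu, rho, theta, xi.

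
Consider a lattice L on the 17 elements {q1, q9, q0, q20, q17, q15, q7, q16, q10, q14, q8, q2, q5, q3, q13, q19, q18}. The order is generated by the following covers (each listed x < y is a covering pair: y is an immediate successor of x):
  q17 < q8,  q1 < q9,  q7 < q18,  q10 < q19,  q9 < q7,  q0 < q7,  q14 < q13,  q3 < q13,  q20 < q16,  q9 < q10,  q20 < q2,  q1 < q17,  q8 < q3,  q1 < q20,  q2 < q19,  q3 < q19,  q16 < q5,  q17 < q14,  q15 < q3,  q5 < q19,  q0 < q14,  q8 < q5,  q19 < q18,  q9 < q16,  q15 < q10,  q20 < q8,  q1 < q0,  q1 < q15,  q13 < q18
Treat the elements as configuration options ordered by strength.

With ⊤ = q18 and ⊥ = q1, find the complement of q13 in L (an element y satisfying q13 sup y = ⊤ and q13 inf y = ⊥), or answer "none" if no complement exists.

q9

Need y with q13 ∨ y = q18 and q13 ∧ y = q1.
Checking each element gives: q9.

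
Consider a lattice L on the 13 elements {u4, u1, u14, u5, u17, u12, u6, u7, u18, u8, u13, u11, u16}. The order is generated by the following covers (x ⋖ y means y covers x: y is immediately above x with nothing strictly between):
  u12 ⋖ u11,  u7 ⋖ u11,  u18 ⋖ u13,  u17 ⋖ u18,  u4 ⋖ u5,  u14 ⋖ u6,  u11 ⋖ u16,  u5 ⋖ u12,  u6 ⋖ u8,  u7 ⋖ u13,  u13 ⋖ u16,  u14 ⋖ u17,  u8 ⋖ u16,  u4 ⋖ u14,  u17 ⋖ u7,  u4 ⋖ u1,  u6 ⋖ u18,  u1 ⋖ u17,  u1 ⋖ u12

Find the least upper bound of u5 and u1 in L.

u12

Common upper bounds of {u5, u1}: u11, u12, u16.
The least among these is u12.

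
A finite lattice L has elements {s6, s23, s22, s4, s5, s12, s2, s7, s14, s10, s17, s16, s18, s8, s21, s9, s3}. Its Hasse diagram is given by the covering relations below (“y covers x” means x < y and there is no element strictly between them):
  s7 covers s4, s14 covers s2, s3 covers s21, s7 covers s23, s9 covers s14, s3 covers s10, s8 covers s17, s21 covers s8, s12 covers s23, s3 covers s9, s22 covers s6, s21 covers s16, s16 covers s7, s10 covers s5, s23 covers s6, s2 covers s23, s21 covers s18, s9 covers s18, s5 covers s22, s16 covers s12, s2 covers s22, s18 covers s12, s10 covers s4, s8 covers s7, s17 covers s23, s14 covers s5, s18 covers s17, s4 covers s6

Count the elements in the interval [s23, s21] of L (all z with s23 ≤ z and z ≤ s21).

8

The interval [s23, s21] = {s12, s16, s17, s18, s21, s23, s7, s8}, which has 8 elements.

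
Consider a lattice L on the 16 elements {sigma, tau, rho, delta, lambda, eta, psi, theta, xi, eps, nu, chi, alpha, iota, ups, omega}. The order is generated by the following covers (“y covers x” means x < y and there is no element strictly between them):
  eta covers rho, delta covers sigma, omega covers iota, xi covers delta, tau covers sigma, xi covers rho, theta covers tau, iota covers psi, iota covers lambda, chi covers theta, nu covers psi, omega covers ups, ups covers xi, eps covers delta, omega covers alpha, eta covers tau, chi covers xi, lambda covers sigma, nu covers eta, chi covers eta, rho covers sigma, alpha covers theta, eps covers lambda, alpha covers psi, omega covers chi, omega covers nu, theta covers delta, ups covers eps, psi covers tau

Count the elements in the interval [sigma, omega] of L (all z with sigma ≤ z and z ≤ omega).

The interval [sigma, omega] = {alpha, chi, delta, eps, eta, iota, lambda, nu, omega, psi, rho, sigma, tau, theta, ups, xi}, which has 16 elements.

16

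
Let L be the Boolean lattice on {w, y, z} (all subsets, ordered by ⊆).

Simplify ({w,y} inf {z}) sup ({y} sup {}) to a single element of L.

{w,y} ∧ {z} = {}
{y} ∨ {} = {y}
{} ∨ {y} = {y}

{y}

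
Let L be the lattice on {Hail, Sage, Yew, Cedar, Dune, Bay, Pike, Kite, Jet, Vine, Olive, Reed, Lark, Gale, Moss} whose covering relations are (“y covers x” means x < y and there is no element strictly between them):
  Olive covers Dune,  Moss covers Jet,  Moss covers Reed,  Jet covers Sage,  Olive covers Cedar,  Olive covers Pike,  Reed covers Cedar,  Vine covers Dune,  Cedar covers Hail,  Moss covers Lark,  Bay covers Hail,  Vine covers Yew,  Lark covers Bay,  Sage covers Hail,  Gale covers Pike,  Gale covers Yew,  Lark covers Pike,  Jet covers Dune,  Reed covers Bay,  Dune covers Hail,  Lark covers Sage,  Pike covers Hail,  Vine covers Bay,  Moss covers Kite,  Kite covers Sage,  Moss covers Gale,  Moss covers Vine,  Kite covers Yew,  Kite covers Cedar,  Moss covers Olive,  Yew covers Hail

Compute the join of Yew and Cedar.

Kite

Common upper bounds of {Yew, Cedar}: Kite, Moss.
The least among these is Kite.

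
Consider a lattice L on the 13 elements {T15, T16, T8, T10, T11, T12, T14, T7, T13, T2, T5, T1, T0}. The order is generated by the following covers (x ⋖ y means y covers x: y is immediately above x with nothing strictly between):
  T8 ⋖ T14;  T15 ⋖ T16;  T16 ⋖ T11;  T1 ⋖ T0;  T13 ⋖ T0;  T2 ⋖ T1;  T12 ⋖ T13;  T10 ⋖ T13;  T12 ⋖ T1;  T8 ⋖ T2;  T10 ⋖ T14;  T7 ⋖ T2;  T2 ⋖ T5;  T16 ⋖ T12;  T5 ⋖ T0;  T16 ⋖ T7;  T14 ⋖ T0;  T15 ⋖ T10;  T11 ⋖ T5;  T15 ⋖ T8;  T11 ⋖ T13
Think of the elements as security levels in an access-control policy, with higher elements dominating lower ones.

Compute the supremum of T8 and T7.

T2

Common upper bounds of {T8, T7}: T0, T1, T2, T5.
The least among these is T2.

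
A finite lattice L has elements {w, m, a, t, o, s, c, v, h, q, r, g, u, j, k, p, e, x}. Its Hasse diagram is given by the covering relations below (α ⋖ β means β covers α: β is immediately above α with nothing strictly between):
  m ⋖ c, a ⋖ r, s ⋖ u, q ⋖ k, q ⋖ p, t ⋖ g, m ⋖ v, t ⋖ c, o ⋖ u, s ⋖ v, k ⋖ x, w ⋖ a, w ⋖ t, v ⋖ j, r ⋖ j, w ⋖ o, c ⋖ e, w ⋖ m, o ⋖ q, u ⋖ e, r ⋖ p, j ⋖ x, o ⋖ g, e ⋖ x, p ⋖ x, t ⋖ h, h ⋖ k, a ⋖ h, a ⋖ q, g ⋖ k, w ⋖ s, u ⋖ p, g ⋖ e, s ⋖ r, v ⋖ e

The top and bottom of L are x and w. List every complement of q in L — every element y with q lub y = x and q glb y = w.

Need y with q ∨ y = x and q ∧ y = w.
Checking each element gives: c, m, v.

c, m, v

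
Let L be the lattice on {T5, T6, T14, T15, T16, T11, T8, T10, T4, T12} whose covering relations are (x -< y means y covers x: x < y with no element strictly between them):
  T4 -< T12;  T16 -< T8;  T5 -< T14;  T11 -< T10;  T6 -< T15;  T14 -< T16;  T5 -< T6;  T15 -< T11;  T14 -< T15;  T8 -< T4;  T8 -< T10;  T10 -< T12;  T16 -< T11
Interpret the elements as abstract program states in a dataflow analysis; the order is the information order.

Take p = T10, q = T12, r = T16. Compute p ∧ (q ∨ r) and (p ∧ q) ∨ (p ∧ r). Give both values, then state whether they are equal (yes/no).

q ∨ r = T12, so p ∧ (q ∨ r) = T10 ∧ T12 = T10.
p ∧ q = T10 and p ∧ r = T16, so (p ∧ q) ∨ (p ∧ r) = T10 ∨ T16 = T10.
Equal: yes.

T10; T10; yes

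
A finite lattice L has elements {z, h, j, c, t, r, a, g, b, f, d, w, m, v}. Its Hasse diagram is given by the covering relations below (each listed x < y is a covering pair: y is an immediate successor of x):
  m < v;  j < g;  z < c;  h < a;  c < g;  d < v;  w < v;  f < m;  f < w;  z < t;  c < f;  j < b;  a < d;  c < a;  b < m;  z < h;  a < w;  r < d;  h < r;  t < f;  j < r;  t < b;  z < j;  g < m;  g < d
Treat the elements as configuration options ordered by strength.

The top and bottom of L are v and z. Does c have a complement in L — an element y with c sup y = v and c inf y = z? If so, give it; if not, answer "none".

none

For every candidate y, either c ∨ y ≠ v or c ∧ y ≠ z; no complement exists.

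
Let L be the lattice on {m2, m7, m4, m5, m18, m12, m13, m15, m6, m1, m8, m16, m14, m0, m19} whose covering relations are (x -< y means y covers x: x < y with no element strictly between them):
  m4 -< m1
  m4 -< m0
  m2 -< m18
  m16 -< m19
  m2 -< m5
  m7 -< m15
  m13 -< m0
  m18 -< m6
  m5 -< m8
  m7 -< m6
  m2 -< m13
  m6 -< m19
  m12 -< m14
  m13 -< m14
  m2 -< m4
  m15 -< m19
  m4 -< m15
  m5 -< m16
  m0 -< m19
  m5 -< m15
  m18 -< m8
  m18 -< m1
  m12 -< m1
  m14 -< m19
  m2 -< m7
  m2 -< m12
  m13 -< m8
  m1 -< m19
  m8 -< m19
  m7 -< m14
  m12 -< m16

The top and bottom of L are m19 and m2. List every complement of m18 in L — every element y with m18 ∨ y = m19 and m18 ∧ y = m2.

Need y with m18 ∨ y = m19 and m18 ∧ y = m2.
Checking each element gives: m0, m14, m15, m16.

m0, m14, m15, m16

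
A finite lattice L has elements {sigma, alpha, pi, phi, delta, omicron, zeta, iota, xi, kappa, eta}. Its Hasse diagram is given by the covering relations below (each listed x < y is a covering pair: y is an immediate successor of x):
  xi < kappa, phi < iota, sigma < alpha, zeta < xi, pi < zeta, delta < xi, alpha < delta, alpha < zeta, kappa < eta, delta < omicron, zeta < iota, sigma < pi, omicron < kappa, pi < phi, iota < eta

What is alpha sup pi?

Common upper bounds of {alpha, pi}: eta, iota, kappa, xi, zeta.
The least among these is zeta.

zeta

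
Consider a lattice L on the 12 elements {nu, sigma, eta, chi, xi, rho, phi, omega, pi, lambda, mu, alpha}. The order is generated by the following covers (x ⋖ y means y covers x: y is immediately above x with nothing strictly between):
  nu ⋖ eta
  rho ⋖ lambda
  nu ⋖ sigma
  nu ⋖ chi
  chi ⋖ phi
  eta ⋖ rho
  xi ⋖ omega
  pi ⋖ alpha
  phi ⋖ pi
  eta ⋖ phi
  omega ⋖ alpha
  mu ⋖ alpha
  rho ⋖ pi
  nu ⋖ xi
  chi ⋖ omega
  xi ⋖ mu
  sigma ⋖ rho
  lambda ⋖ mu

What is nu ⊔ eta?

eta

Common upper bounds of {nu, eta}: alpha, eta, lambda, mu, phi, pi, rho.
The least among these is eta.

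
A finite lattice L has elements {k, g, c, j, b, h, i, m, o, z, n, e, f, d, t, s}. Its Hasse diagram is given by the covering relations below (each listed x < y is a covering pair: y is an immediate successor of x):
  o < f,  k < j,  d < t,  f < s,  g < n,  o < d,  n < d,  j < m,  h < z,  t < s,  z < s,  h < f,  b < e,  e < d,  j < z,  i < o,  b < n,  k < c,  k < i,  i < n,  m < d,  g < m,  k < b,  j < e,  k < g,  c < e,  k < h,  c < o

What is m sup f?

s

Common upper bounds of {m, f}: s.
The least among these is s.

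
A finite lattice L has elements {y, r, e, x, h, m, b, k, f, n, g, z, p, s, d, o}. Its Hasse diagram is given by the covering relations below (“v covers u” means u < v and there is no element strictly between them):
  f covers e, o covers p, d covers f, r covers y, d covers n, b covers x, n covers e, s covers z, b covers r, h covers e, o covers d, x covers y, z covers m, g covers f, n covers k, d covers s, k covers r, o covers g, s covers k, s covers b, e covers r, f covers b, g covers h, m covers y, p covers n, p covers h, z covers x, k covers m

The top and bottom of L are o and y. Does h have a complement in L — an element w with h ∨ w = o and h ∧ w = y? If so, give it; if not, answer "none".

z

Need w with h ∨ w = o and h ∧ w = y.
Checking each element gives: z.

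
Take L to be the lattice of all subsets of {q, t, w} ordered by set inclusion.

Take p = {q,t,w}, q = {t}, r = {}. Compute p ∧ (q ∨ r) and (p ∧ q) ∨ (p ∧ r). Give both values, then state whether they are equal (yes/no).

{t}; {t}; yes

q ∨ r = {t}, so p ∧ (q ∨ r) = {q,t,w} ∧ {t} = {t}.
p ∧ q = {t} and p ∧ r = {}, so (p ∧ q) ∨ (p ∧ r) = {t} ∨ {} = {t}.
Equal: yes.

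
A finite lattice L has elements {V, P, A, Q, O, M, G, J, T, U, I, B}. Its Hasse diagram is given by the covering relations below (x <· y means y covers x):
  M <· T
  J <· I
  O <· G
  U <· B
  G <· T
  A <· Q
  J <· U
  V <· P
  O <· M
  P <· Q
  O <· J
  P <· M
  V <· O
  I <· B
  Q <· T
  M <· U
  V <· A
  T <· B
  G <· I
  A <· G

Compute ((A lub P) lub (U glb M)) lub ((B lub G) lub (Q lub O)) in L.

B

A ∨ P = Q
U ∧ M = M
Q ∨ M = T
B ∨ G = B
Q ∨ O = T
B ∨ T = B
T ∨ B = B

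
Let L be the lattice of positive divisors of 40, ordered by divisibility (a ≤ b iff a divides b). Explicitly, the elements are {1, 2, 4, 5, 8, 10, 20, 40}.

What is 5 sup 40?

40

In the divisibility order, the join is the least common multiple: lcm(5, 40) = 40.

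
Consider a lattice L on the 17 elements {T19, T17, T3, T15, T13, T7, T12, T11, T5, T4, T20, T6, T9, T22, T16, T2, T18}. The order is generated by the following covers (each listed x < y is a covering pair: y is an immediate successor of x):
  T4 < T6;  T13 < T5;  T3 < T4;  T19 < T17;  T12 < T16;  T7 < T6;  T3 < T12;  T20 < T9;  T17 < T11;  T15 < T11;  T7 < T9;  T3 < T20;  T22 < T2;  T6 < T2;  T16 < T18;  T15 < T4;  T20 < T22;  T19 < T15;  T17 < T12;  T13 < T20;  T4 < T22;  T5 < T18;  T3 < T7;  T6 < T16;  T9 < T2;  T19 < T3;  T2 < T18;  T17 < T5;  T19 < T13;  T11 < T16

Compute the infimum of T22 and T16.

Common lower bounds of {T22, T16}: T15, T19, T3, T4.
The greatest among these is T4.

T4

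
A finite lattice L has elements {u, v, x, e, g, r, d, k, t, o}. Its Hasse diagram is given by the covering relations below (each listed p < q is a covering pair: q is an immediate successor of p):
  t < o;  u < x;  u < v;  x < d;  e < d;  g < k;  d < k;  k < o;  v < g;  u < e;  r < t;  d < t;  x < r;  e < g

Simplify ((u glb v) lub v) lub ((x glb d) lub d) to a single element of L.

u ∧ v = u
u ∨ v = v
x ∧ d = x
x ∨ d = d
v ∨ d = k

k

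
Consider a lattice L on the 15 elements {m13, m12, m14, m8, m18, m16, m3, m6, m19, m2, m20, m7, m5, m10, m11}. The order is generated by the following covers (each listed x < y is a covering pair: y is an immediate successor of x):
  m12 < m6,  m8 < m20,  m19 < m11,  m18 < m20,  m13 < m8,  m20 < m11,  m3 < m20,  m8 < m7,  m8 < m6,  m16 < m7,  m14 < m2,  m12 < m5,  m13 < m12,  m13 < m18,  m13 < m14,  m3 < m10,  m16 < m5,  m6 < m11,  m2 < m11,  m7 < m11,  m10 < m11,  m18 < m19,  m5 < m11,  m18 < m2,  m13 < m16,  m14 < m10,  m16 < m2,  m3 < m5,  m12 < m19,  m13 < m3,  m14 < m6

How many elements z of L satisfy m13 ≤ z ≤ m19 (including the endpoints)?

The interval [m13, m19] = {m12, m13, m18, m19}, which has 4 elements.

4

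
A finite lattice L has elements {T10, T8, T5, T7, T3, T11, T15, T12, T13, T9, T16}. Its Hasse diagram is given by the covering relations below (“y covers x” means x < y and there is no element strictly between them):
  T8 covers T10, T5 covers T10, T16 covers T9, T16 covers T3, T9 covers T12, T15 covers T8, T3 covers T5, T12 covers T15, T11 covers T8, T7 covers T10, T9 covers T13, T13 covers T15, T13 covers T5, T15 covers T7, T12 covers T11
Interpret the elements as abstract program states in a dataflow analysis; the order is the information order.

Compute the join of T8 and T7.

Common upper bounds of {T8, T7}: T12, T13, T15, T16, T9.
The least among these is T15.

T15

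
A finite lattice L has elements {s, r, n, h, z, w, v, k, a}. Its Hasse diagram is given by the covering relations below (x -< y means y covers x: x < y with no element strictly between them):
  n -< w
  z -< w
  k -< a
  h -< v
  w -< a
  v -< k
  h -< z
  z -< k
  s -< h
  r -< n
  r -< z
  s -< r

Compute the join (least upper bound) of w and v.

Common upper bounds of {w, v}: a.
The least among these is a.

a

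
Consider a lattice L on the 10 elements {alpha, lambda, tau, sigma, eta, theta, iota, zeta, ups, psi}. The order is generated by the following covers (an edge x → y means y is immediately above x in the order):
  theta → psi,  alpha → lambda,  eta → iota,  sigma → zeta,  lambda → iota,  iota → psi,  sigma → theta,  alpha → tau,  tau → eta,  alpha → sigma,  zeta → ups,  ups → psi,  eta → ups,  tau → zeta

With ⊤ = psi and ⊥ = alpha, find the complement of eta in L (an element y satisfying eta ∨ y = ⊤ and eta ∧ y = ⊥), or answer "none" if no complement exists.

Need y with eta ∨ y = psi and eta ∧ y = alpha.
Checking each element gives: theta.

theta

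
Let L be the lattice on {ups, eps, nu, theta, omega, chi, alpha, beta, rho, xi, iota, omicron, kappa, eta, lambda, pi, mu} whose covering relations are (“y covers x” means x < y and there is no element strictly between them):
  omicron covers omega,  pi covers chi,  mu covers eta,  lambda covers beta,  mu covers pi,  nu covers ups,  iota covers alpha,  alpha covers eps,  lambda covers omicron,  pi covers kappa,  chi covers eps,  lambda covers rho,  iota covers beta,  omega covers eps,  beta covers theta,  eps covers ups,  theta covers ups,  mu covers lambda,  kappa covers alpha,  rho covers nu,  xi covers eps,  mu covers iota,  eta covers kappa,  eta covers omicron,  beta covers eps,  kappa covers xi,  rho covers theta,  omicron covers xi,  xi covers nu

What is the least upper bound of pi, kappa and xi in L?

Common upper bounds of {pi, kappa, xi}: mu, pi.
The least among these is pi.

pi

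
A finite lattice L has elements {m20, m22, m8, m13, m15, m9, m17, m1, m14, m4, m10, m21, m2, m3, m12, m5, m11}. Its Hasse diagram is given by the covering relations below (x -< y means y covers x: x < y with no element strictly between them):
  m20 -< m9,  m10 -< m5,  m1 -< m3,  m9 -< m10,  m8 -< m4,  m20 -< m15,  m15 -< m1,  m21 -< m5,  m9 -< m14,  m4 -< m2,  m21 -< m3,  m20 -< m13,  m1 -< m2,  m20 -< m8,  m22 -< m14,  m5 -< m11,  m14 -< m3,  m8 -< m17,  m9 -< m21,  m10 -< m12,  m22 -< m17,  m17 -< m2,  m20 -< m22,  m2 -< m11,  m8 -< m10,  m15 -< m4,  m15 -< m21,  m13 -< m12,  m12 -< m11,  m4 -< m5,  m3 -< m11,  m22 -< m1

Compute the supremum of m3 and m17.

Common upper bounds of {m3, m17}: m11.
The least among these is m11.

m11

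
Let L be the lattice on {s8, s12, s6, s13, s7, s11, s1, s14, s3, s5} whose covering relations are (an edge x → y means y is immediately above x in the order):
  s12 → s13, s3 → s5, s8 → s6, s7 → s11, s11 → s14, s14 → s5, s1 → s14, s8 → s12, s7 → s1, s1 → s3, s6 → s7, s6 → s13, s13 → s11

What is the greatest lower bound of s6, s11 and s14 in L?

s6

Common lower bounds of {s6, s11, s14}: s6, s8.
The greatest among these is s6.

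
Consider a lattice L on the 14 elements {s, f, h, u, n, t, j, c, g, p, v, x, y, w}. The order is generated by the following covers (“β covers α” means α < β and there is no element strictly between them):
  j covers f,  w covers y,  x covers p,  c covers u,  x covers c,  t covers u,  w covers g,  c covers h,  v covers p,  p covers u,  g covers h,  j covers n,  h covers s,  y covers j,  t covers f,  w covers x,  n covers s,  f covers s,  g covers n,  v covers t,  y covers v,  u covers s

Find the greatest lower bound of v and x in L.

Common lower bounds of {v, x}: p, s, u.
The greatest among these is p.

p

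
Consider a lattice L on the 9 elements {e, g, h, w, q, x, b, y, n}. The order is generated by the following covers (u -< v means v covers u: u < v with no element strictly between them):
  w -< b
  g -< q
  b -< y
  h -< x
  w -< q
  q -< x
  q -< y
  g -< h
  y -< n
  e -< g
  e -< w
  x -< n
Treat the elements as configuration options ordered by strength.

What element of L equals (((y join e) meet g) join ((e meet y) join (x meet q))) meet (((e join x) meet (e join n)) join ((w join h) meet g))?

y ∨ e = y
y ∧ g = g
e ∧ y = e
x ∧ q = q
e ∨ q = q
g ∨ q = q
e ∨ x = x
e ∨ n = n
x ∧ n = x
w ∨ h = x
x ∧ g = g
x ∨ g = x
q ∧ x = q

q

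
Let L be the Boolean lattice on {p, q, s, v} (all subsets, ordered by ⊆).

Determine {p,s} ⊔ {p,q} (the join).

Under ⊆, join is union: {p,s} ∪ {p,q} = {p,q,s}.

{p,q,s}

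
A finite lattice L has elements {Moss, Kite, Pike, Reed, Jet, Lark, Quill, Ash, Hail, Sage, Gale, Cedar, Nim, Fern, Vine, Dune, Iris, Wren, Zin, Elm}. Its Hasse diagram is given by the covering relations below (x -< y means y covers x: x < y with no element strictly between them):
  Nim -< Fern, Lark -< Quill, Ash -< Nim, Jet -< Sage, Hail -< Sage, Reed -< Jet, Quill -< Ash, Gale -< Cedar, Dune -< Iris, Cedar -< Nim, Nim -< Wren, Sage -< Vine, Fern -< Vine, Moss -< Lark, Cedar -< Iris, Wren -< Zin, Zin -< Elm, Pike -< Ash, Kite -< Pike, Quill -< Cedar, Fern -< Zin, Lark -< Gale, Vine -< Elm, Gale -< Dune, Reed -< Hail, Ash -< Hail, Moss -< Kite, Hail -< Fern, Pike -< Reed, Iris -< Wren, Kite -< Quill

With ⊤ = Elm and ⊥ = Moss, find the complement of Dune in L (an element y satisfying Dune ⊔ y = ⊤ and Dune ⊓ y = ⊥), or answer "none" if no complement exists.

Need y with Dune ∨ y = Elm and Dune ∧ y = Moss.
Checking each element gives: Jet.

Jet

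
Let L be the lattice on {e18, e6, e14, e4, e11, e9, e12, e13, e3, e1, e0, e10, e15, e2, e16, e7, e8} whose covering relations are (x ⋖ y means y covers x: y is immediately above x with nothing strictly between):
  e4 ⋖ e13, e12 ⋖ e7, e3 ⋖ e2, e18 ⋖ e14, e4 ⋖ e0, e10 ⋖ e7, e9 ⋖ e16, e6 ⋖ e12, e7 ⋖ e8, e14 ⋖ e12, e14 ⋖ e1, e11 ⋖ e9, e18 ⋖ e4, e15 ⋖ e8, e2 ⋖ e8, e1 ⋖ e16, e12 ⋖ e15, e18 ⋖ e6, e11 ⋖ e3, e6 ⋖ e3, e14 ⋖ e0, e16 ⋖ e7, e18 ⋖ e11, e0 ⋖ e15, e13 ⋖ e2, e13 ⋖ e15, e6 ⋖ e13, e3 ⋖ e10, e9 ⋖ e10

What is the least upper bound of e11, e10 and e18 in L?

Common upper bounds of {e11, e10, e18}: e10, e7, e8.
The least among these is e10.

e10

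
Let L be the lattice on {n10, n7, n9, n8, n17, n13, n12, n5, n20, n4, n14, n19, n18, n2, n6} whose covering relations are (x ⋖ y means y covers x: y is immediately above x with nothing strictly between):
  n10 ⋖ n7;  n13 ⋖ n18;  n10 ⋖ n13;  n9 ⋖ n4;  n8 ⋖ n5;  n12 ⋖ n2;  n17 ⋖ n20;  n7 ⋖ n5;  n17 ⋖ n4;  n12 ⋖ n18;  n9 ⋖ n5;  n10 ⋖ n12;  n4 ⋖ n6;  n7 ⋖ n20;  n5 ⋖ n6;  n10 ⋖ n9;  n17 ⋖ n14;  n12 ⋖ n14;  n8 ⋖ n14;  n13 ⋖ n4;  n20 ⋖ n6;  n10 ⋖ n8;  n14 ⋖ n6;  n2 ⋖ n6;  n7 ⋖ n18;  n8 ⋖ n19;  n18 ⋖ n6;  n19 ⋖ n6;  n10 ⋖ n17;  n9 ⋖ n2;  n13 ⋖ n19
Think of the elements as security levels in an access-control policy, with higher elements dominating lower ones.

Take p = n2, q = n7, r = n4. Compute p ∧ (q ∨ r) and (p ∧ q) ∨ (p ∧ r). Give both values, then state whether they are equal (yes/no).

n2; n9; no

q ∨ r = n6, so p ∧ (q ∨ r) = n2 ∧ n6 = n2.
p ∧ q = n10 and p ∧ r = n9, so (p ∧ q) ∨ (p ∧ r) = n10 ∨ n9 = n9.
Equal: no.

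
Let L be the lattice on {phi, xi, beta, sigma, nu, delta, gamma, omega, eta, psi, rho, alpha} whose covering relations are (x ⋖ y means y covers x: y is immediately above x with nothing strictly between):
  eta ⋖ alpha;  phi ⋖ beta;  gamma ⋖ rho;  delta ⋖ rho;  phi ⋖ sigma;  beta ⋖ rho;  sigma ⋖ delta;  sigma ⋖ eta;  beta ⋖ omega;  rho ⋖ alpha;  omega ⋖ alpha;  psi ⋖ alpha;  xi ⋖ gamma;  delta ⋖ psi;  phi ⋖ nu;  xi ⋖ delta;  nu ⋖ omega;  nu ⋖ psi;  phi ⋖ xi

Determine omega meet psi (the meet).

Common lower bounds of {omega, psi}: nu, phi.
The greatest among these is nu.

nu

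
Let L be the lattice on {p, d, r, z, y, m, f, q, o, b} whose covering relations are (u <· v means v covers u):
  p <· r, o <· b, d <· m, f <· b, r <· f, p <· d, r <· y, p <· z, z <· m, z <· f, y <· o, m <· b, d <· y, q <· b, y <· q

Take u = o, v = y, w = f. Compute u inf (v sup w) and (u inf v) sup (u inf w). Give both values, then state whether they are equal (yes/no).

v sup w = b, so u inf (v sup w) = o inf b = o.
u inf v = y and u inf w = r, so (u inf v) sup (u inf w) = y sup r = y.
Equal: no.

o; y; no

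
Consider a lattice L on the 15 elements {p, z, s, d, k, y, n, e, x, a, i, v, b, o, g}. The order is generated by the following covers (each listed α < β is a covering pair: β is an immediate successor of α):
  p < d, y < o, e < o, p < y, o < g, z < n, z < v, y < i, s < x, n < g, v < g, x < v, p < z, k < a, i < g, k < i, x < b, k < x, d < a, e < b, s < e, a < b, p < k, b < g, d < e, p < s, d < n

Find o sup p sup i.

g

Common upper bounds of {o, p, i}: g.
The least among these is g.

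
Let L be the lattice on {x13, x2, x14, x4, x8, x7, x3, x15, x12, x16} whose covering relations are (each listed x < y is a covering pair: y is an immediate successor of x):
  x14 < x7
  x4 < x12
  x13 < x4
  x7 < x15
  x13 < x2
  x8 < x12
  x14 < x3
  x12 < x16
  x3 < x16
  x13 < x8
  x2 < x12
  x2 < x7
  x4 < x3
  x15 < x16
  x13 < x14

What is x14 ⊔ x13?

x14

Common upper bounds of {x14, x13}: x14, x15, x16, x3, x7.
The least among these is x14.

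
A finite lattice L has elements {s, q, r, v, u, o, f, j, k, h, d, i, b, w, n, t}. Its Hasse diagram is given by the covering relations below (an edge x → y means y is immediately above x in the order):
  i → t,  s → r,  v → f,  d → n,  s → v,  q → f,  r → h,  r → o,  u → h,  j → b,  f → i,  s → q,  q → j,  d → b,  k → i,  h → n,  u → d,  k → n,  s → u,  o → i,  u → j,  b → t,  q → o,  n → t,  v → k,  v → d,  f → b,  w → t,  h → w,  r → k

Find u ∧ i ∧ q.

s

Common lower bounds of {u, i, q}: s.
The greatest among these is s.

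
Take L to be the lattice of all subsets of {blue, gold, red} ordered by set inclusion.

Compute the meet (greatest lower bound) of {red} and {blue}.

Under ⊆, meet is intersection: {red} ∩ {blue} = {}.

{}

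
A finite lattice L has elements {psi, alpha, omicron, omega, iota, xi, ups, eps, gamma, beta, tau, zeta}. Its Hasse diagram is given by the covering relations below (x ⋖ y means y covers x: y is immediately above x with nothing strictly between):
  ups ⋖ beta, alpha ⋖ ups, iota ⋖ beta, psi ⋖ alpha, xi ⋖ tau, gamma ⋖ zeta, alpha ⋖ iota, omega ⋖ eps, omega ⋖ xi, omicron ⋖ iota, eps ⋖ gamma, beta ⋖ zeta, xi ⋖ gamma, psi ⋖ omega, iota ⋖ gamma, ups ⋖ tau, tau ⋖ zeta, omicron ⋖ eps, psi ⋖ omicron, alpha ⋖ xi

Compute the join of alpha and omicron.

iota

Common upper bounds of {alpha, omicron}: beta, gamma, iota, zeta.
The least among these is iota.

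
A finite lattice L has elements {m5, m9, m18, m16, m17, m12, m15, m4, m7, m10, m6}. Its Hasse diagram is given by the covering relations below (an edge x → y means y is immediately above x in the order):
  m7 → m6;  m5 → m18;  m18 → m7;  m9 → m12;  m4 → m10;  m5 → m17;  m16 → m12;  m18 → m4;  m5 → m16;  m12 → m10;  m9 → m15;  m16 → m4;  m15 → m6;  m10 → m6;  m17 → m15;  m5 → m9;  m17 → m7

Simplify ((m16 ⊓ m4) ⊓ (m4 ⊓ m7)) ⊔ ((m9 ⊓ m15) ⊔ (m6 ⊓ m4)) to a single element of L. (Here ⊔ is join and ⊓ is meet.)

m10

m16 ∧ m4 = m16
m4 ∧ m7 = m18
m16 ∧ m18 = m5
m9 ∧ m15 = m9
m6 ∧ m4 = m4
m9 ∨ m4 = m10
m5 ∨ m10 = m10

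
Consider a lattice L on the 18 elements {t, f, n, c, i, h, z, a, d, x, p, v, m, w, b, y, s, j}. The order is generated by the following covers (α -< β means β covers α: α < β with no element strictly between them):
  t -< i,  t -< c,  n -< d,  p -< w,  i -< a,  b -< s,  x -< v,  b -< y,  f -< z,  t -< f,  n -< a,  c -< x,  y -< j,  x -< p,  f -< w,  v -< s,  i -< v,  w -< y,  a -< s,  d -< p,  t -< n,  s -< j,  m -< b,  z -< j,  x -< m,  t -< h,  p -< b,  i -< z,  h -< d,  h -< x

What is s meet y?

Common lower bounds of {s, y}: b, c, d, h, m, n, p, t, x.
The greatest among these is b.

b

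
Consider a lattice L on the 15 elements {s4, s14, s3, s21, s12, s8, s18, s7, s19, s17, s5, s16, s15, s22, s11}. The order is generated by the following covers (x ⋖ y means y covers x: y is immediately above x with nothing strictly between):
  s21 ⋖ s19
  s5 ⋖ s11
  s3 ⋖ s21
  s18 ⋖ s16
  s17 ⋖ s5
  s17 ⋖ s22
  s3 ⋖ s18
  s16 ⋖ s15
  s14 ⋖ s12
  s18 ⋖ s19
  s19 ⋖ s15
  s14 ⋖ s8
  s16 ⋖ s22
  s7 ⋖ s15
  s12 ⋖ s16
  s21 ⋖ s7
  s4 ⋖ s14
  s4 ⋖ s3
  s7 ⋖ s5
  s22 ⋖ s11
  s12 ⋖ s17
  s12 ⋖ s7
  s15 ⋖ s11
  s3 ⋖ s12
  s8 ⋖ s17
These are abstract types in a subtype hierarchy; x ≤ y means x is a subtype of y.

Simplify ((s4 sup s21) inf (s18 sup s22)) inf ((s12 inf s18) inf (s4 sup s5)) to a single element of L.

s4 ∨ s21 = s21
s18 ∨ s22 = s22
s21 ∧ s22 = s3
s12 ∧ s18 = s3
s4 ∨ s5 = s5
s3 ∧ s5 = s3
s3 ∧ s3 = s3

s3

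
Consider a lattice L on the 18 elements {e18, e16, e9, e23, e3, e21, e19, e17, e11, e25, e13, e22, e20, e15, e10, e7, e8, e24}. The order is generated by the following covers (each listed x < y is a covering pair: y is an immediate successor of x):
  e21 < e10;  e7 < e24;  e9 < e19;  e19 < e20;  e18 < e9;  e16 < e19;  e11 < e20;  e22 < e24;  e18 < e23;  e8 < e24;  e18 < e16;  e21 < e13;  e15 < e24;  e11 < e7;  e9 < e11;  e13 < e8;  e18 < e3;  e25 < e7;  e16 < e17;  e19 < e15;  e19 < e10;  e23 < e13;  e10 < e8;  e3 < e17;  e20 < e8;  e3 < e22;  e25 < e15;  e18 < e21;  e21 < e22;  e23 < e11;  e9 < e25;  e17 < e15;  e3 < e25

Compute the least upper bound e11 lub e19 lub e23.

Common upper bounds of {e11, e19, e23}: e20, e24, e8.
The least among these is e20.

e20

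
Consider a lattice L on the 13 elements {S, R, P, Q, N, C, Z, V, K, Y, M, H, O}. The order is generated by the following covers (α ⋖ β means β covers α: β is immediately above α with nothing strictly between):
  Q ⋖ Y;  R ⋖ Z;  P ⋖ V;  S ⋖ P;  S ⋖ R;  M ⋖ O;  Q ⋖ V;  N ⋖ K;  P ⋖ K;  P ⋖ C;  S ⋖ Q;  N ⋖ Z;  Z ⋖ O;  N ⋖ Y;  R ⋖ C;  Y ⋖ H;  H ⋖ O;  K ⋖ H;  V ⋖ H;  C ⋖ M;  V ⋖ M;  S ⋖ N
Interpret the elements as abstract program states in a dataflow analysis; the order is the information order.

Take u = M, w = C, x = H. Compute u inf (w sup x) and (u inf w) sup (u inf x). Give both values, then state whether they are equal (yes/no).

M; M; yes

w sup x = O, so u inf (w sup x) = M inf O = M.
u inf w = C and u inf x = V, so (u inf w) sup (u inf x) = C sup V = M.
Equal: yes.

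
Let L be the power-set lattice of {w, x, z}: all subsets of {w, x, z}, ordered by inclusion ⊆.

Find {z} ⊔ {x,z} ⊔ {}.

Common upper bounds of {{z}, {x,z}, {}}: {w,x,z}, {x,z}.
The least among these is {x,z}.

{x,z}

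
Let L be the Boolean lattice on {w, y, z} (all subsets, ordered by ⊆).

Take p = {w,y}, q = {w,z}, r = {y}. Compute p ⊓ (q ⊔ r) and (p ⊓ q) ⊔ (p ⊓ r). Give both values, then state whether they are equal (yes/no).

{w,y}; {w,y}; yes

q ⊔ r = {w,y,z}, so p ⊓ (q ⊔ r) = {w,y} ⊓ {w,y,z} = {w,y}.
p ⊓ q = {w} and p ⊓ r = {y}, so (p ⊓ q) ⊔ (p ⊓ r) = {w} ⊔ {y} = {w,y}.
Equal: yes.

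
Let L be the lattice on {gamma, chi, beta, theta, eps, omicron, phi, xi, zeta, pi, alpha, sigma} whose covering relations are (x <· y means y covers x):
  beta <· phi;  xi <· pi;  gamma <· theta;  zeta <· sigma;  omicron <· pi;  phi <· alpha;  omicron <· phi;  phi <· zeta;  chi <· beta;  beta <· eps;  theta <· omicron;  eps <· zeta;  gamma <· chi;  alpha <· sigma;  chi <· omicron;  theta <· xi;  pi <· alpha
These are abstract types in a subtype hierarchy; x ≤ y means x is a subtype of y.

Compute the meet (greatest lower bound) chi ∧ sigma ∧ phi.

Common lower bounds of {chi, sigma, phi}: chi, gamma.
The greatest among these is chi.

chi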